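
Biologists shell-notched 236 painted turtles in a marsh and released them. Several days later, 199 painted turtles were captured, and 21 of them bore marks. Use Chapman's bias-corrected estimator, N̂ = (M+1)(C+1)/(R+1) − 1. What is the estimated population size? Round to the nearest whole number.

N̂ = (236+1)(199+1)/(21+1) − 1 = 237·200/22 − 1
= 47400/22 − 1 ≈ 2154.5 − 1 ≈ 2153.5 → 2154

N ≈ 2154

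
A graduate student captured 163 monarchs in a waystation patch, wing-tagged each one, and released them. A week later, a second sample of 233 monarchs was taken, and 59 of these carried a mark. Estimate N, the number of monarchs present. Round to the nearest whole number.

N ≈ 644

N = (163 × 233) / 59 = 37979 / 59 ≈ 643.7 → 644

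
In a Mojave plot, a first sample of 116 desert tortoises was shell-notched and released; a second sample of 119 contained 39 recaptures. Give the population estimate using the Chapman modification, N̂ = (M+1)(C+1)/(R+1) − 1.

N̂ = (116+1)(119+1)/(39+1) − 1 = 117·120/40 − 1
= 14040/40 − 1 = 351 − 1 = 350

N = 350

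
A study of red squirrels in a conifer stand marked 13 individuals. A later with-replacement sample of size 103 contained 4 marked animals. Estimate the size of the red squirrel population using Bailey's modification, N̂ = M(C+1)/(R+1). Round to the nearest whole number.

N ≈ 270

N̂ = 13·(103+1)/(4+1) = 13·104/5 = 1352/5 ≈ 270.4 → 270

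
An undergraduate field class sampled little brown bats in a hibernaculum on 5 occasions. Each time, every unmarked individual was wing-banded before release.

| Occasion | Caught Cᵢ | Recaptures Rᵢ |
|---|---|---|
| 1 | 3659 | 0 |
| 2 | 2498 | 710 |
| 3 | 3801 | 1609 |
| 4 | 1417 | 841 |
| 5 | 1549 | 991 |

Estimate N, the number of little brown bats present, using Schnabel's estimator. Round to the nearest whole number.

N ≈ 12,863

Marked at large before each occasion: Mᵢ = Σⱼ<ᵢ (Cⱼ − Rⱼ) → M1=0, M2=3659, M3=5447, M4=7639, M5=8215
Σ MᵢCᵢ = 0·3659 + 3659·2498 + 5447·3801 + 7639·1417 + 8215·1549 = 0 + 9140182 + 20704047 + 10824463 + 12725035 = 53393727
Σ Rᵢ = 0 + 710 + 1609 + 841 + 991 = 4151
N̂ = 53393727 / 4151 ≈ 12862.9 → 12863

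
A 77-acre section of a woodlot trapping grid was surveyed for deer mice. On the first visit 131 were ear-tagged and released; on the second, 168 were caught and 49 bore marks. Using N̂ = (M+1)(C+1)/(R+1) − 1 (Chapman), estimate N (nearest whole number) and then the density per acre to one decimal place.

N̂ = 132·169/50 − 1 = 22308/50 − 1 ≈ 445.2 → 445
Density = N̂ / area = 445 / 77 ≈ 5.78 → 5.8 per acre

density ≈ 5.8 deer mice per acre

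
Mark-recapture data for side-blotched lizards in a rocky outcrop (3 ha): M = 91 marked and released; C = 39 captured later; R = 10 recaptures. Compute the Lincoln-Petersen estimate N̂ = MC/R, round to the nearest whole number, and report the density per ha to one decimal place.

N̂ = 91·39/10 = 3549/10 ≈ 354.9 → 355
Density = N̂ / area = 355 / 3 ≈ 118.33 → 118.3 per ha

density ≈ 118.3 side-blotched lizards per ha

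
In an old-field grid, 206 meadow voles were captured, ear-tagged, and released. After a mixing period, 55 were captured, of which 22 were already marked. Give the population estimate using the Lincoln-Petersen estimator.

N = 515

N = (206 × 55) / 22 = 11330 / 22 = 515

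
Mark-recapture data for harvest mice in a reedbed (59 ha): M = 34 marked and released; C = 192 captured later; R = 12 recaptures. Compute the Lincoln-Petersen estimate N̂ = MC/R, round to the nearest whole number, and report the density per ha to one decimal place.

density ≈ 9.2 harvest mice per ha

N̂ = 34·192/12 = 6528/12 = 544
Density = N̂ / area = 544 / 59 ≈ 9.22 → 9.2 per ha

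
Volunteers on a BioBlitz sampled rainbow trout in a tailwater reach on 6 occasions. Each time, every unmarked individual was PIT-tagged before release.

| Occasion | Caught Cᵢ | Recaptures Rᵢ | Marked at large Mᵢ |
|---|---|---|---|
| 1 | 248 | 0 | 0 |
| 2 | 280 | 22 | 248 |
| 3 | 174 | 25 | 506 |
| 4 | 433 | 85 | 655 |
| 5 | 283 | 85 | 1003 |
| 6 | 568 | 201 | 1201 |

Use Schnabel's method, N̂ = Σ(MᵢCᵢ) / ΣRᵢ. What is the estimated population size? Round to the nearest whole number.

N ≈ 3366

Σ MᵢCᵢ = 0·248 + 248·280 + 506·174 + 655·433 + 1003·283 + 1201·568 = 0 + 69440 + 88044 + 283615 + 283849 + 682168 = 1407116
Σ Rᵢ = 0 + 22 + 25 + 85 + 85 + 201 = 418
N̂ = 1407116 / 418 ≈ 3366.3 → 3366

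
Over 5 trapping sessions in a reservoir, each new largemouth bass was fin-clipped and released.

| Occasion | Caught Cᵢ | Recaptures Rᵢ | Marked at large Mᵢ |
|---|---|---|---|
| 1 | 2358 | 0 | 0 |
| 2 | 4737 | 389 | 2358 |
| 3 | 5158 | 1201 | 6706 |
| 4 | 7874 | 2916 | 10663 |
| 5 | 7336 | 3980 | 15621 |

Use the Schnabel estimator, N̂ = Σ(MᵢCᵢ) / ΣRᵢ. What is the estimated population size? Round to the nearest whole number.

N ≈ 28,790

Σ MᵢCᵢ = 0·2358 + 2358·4737 + 6706·5158 + 10663·7874 + 15621·7336 = 0 + 11169846 + 34589548 + 83960462 + 114595656 = 244315512
Σ Rᵢ = 0 + 389 + 1201 + 2916 + 3980 = 8486
N̂ = 244315512 / 8486 ≈ 28790.4 → 28790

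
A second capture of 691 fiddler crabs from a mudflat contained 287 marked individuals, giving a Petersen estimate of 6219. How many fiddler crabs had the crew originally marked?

From N = M·C/R: M = N·R / C = 6219·287 / 691 = 1784853 / 691 = 2583.

M = 2583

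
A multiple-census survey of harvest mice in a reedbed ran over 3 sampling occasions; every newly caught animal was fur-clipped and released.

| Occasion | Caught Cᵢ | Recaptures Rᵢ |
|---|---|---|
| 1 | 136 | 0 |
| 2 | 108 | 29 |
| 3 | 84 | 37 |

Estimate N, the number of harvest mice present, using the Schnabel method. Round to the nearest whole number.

N ≈ 496

Marked at large before each occasion: Mᵢ = Σⱼ<ᵢ (Cⱼ − Rⱼ) → M1=0, M2=136, M3=215
Σ MᵢCᵢ = 0·136 + 136·108 + 215·84 = 0 + 14688 + 18060 = 32748
Σ Rᵢ = 0 + 29 + 37 = 66
N̂ = 32748 / 66 ≈ 496.2 → 496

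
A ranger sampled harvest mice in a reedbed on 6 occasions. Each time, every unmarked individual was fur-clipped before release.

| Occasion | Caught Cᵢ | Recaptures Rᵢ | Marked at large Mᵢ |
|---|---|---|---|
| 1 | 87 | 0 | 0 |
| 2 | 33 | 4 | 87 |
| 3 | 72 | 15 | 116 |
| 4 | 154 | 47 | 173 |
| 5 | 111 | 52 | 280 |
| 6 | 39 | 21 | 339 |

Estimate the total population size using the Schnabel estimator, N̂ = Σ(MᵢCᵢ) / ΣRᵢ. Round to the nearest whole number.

N ≈ 591

Σ MᵢCᵢ = 0·87 + 87·33 + 116·72 + 173·154 + 280·111 + 339·39 = 0 + 2871 + 8352 + 26642 + 31080 + 13221 = 82166
Σ Rᵢ = 0 + 4 + 15 + 47 + 52 + 21 = 139
N̂ = 82166 / 139 ≈ 591.1 → 591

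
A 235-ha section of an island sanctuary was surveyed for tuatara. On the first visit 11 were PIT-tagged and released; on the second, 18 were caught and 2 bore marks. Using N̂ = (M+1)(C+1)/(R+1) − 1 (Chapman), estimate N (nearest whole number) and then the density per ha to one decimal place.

N̂ = 12·19/3 − 1 = 228/3 − 1 = 75
Density = N̂ / area = 75 / 235 ≈ 0.32 → 0.3 per ha

density ≈ 0.3 tuatara per ha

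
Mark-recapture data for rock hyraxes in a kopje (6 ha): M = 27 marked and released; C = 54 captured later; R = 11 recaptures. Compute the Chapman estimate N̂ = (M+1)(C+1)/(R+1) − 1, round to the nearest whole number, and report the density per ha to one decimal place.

N̂ = 28·55/12 − 1 = 1540/12 − 1 ≈ 127.3 → 127
Density = N̂ / area = 127 / 6 ≈ 21.17 → 21.2 per ha

density ≈ 21.2 rock hyraxes per ha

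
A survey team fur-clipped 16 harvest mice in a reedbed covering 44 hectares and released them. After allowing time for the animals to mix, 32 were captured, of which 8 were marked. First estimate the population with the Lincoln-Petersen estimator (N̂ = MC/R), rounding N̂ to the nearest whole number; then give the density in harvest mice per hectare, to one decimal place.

density ≈ 1.5 harvest mice per hectare

N̂ = 16·32/8 = 512/8 = 64
Density = N̂ / area = 64 / 44 ≈ 1.45 → 1.5 per hectare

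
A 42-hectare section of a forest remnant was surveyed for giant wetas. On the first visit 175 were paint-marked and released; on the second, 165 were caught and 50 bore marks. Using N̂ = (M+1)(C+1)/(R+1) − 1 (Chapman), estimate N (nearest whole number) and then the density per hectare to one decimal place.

N̂ = 176·166/51 − 1 = 29216/51 − 1 ≈ 571.9 → 572
Density = N̂ / area = 572 / 42 ≈ 13.62 → 13.6 per hectare

density ≈ 13.6 giant wetas per hectare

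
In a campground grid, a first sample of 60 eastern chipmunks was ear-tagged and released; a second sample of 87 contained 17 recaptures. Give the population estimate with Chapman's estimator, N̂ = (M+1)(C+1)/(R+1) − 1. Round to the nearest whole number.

N ≈ 297

N̂ = (60+1)(87+1)/(17+1) − 1 = 61·88/18 − 1
= 5368/18 − 1 ≈ 298.2 − 1 ≈ 297.2 → 297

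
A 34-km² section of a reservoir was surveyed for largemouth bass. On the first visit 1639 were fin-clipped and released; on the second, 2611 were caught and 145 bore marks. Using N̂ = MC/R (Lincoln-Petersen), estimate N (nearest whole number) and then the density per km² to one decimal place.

density ≈ 868.0 largemouth bass per km²

N̂ = 1639·2611/145 = 4279429/145 ≈ 29513.3 → 29513
Density = N̂ / area = 29513 / 34 ≈ 868.03 → 868.0 per km²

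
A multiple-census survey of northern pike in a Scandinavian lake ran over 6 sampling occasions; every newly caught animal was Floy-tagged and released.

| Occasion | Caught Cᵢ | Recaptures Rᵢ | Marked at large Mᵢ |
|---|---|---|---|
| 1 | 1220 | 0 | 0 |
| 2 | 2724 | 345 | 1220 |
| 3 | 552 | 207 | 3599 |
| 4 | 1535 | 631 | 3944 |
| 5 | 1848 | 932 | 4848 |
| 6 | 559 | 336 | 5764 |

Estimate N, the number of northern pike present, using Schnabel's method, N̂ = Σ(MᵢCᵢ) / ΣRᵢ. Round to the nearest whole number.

Σ MᵢCᵢ = 0·1220 + 1220·2724 + 3599·552 + 3944·1535 + 4848·1848 + 5764·559 = 0 + 3323280 + 1986648 + 6054040 + 8959104 + 3222076 = 23545148
Σ Rᵢ = 0 + 345 + 207 + 631 + 932 + 336 = 2451
N̂ = 23545148 / 2451 ≈ 9606.3 → 9606

N ≈ 9606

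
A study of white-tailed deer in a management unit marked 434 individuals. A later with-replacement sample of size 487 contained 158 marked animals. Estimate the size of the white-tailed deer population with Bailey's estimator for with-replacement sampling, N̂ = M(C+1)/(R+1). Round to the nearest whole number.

N ≈ 1332

N̂ = 434·(487+1)/(158+1) = 434·488/159 = 211792/159 ≈ 1332.0 → 1332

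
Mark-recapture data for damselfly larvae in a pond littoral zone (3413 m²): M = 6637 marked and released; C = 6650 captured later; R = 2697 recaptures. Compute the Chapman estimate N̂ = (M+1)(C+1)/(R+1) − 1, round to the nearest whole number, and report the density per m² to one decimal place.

density ≈ 4.8 damselfly larvae per m²

N̂ = 6638·6651/2698 − 1 = 44149338/2698 − 1 ≈ 16362.7 → 16363
Density = N̂ / area = 16363 / 3413 ≈ 4.79 → 4.8 per m²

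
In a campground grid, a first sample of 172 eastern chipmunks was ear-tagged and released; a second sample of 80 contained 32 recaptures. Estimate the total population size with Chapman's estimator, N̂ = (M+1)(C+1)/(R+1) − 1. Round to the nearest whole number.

N̂ = (172+1)(80+1)/(32+1) − 1 = 173·81/33 − 1
= 14013/33 − 1 ≈ 424.6 − 1 ≈ 423.6 → 424

N ≈ 424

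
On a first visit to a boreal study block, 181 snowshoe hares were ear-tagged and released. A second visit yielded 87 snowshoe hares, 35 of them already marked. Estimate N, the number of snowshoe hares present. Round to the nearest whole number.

N ≈ 450

N = (181 × 87) / 35 = 15747 / 35 ≈ 449.9 → 450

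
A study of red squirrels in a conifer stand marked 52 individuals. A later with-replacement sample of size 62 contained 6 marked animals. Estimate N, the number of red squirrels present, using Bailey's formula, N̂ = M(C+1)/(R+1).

N̂ = 52·(62+1)/(6+1) = 52·63/7 = 3276/7 = 468

N = 468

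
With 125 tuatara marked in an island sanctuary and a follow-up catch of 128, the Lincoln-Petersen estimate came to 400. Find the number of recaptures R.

R = 40

From N = M·C/R: R = M·C / N = 125·128 / 400 = 16000 / 400 = 40.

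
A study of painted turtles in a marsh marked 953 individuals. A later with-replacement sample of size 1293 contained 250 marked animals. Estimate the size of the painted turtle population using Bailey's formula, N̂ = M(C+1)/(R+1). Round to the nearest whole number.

N ≈ 4913

N̂ = 953·(1293+1)/(250+1) = 953·1294/251 = 1233182/251 ≈ 4913.1 → 4913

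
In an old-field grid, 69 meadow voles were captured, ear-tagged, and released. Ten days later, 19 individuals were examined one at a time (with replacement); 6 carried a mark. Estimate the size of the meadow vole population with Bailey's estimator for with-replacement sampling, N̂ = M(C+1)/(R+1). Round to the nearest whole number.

N ≈ 197

N̂ = 69·(19+1)/(6+1) = 69·20/7 = 1380/7 ≈ 197.1 → 197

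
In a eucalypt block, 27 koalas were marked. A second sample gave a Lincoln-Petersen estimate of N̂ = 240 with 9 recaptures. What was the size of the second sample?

C = 80

From N = M·C/R: C = N·R / M = 240·9 / 27 = 2160 / 27 = 80.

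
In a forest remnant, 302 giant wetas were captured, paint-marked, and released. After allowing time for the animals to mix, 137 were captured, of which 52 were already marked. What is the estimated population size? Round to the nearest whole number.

N ≈ 796

If marked individuals mix randomly, R/C ≈ M/N, giving N ≈ M·C/R.
N = (302 × 137) / 52 = 41374 / 52 ≈ 795.7 → 796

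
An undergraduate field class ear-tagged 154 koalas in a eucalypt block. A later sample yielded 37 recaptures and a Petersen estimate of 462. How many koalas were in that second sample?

From N = M·C/R: C = N·R / M = 462·37 / 154 = 17094 / 154 = 111.

C = 111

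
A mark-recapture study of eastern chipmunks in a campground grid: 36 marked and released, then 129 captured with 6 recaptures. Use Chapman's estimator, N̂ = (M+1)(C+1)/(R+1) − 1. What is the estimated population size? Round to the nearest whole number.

N̂ = (36+1)(129+1)/(6+1) − 1 = 37·130/7 − 1
= 4810/7 − 1 ≈ 687.1 − 1 ≈ 686.1 → 686

N ≈ 686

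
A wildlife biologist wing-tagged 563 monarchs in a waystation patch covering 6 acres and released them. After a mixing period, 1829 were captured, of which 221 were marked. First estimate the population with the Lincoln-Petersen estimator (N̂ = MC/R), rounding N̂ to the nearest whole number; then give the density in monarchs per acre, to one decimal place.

N̂ = 563·1829/221 = 1029727/221 ≈ 4659.4 → 4659
Density = N̂ / area = 4659 / 6 ≈ 776.50 → 776.5 per acre

density ≈ 776.5 monarchs per acre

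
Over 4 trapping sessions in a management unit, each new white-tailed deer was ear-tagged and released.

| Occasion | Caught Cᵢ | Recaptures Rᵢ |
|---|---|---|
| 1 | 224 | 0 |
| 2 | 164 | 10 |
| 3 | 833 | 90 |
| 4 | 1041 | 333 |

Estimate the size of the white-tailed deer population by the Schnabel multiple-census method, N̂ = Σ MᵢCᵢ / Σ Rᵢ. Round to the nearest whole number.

N ≈ 3507

Marked at large before each occasion: Mᵢ = Σⱼ<ᵢ (Cⱼ − Rⱼ) → M1=0, M2=224, M3=378, M4=1121
Σ MᵢCᵢ = 0·224 + 224·164 + 378·833 + 1121·1041 = 0 + 36736 + 314874 + 1166961 = 1518571
Σ Rᵢ = 0 + 10 + 90 + 333 = 433
N̂ = 1518571 / 433 ≈ 3507.1 → 3507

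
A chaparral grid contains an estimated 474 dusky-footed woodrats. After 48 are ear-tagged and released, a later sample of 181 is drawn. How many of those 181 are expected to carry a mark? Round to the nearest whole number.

Expected recaptures E[R] = M·C / N.
E[R] = 48 × 181 / 474 = 8688 / 474 ≈ 18.3 → 18

expected recaptures ≈ 18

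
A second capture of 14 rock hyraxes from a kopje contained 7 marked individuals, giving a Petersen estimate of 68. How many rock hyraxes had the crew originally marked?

M = 34

From N = M·C/R: M = N·R / C = 68·7 / 14 = 476 / 14 = 34.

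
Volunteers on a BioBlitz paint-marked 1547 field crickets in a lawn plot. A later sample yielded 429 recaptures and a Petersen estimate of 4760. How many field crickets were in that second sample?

C = 1320

From N = M·C/R: C = N·R / M = 4760·429 / 1547 = 2042040 / 1547 = 1320.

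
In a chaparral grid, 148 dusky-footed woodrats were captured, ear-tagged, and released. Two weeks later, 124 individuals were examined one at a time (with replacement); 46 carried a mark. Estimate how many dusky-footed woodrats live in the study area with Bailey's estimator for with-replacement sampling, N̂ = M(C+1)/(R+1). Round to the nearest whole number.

N̂ = 148·(124+1)/(46+1) = 148·125/47 = 18500/47 ≈ 393.6 → 394

N ≈ 394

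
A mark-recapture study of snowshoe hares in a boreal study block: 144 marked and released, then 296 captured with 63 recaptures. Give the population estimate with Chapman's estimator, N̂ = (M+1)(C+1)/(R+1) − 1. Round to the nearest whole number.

N̂ = (144+1)(296+1)/(63+1) − 1 = 145·297/64 − 1
= 43065/64 − 1 ≈ 672.9 − 1 ≈ 671.9 → 672

N ≈ 672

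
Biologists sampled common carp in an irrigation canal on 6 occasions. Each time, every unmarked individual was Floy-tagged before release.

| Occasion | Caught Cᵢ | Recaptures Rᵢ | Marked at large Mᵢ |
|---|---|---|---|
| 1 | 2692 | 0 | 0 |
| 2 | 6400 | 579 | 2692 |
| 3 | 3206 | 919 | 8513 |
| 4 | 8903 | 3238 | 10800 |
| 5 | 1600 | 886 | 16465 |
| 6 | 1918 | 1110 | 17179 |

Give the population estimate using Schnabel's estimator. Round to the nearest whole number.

N ≈ 29,704

Σ MᵢCᵢ = 0·2692 + 2692·6400 + 8513·3206 + 10800·8903 + 16465·1600 + 17179·1918 = 0 + 17228800 + 27292678 + 96152400 + 26344000 + 32949322 = 199967200
Σ Rᵢ = 0 + 579 + 919 + 3238 + 886 + 1110 = 6732
N̂ = 199967200 / 6732 ≈ 29704.0 → 29704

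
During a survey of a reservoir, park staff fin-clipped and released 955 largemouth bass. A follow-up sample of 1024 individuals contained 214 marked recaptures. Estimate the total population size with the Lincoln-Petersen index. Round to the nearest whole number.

The marked fraction in the recapture sample should equal the marked fraction in the population: 214/1024 = 955/N.
N = (955 × 1024) / 214 = 977920 / 214 ≈ 4569.7 → 4570

N ≈ 4570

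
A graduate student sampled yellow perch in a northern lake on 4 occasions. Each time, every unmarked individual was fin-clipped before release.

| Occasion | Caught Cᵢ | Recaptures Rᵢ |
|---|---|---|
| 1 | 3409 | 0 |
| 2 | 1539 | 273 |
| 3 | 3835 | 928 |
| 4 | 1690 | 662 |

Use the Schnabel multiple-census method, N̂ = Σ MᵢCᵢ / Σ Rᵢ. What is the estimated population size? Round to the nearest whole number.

Marked at large before each occasion: Mᵢ = Σⱼ<ᵢ (Cⱼ − Rⱼ) → M1=0, M2=3409, M3=4675, M4=7582
Σ MᵢCᵢ = 0·3409 + 3409·1539 + 4675·3835 + 7582·1690 = 0 + 5246451 + 17928625 + 12813580 = 35988656
Σ Rᵢ = 0 + 273 + 928 + 662 = 1863
N̂ = 35988656 / 1863 ≈ 19317.6 → 19318

N ≈ 19,318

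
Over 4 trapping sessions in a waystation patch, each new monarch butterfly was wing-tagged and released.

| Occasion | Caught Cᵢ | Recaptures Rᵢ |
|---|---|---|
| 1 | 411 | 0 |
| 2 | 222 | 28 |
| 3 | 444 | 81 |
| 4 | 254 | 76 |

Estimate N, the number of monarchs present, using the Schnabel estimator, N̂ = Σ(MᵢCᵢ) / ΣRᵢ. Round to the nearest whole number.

Marked at large before each occasion: Mᵢ = Σⱼ<ᵢ (Cⱼ − Rⱼ) → M1=0, M2=411, M3=605, M4=968
Σ MᵢCᵢ = 0·411 + 411·222 + 605·444 + 968·254 = 0 + 91242 + 268620 + 245872 = 605734
Σ Rᵢ = 0 + 28 + 81 + 76 = 185
N̂ = 605734 / 185 ≈ 3274.2 → 3274

N ≈ 3274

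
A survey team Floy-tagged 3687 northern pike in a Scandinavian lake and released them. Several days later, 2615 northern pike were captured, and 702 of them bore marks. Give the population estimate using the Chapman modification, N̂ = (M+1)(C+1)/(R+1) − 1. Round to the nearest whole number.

N̂ = (3687+1)(2615+1)/(702+1) − 1 = 3688·2616/703 − 1
= 9647808/703 − 1 ≈ 13723.8 − 1 ≈ 13722.8 → 13723

N ≈ 13,723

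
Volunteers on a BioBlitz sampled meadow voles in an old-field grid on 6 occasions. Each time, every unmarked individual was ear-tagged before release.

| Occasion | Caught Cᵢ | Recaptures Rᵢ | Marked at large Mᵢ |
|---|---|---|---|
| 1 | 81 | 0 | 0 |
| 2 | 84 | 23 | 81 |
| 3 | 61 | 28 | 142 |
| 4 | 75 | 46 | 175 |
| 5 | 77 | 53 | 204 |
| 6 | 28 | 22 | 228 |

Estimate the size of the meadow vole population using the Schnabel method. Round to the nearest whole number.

N ≈ 295

Σ MᵢCᵢ = 0·81 + 81·84 + 142·61 + 175·75 + 204·77 + 228·28 = 0 + 6804 + 8662 + 13125 + 15708 + 6384 = 50683
Σ Rᵢ = 0 + 23 + 28 + 46 + 53 + 22 = 172
N̂ = 50683 / 172 ≈ 294.7 → 295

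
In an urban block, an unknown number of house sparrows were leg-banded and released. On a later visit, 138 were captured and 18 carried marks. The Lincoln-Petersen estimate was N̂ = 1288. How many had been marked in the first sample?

M = 168

From N = M·C/R: M = N·R / C = 1288·18 / 138 = 23184 / 138 = 168.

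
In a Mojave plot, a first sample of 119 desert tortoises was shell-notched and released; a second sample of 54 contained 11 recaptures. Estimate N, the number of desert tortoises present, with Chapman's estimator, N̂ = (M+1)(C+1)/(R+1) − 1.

N̂ = (119+1)(54+1)/(11+1) − 1 = 120·55/12 − 1
= 6600/12 − 1 = 550 − 1 = 549

N = 549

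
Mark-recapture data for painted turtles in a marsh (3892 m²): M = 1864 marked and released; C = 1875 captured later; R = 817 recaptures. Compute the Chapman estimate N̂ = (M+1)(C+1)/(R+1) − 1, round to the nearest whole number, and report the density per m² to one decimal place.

N̂ = 1865·1876/818 − 1 = 3498740/818 − 1 ≈ 4276.2 → 4276
Density = N̂ / area = 4276 / 3892 ≈ 1.10 → 1.1 per m²

density ≈ 1.1 painted turtles per m²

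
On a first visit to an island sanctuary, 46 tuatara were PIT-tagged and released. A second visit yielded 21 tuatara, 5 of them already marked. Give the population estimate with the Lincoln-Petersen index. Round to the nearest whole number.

N ≈ 193

If marked individuals mix randomly, R/C ≈ M/N, giving N ≈ M·C/R.
N = (46 × 21) / 5 = 966 / 5 ≈ 193.2 → 193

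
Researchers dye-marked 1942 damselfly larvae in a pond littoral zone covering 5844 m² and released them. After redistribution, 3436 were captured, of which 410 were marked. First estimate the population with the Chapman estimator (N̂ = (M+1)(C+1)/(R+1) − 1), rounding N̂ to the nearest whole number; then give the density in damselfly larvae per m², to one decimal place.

density ≈ 2.8 damselfly larvae per m²

N̂ = 1943·3437/411 − 1 = 6678091/411 − 1 ≈ 16247.4 → 16247
Density = N̂ / area = 16247 / 5844 ≈ 2.78 → 2.8 per m²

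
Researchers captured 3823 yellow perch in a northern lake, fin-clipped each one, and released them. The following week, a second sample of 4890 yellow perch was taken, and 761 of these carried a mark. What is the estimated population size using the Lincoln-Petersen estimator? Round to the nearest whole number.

If marked individuals mix randomly, R/C ≈ M/N, giving N ≈ M·C/R.
N = (3823 × 4890) / 761 = 18694470 / 761 ≈ 24565.7 → 24566

N ≈ 24,566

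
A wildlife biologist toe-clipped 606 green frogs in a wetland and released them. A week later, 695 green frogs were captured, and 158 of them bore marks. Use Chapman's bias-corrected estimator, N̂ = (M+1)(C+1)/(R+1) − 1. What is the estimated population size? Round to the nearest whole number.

N̂ = (606+1)(695+1)/(158+1) − 1 = 607·696/159 − 1
= 422472/159 − 1 ≈ 2657.1 − 1 ≈ 2656.1 → 2656

N ≈ 2656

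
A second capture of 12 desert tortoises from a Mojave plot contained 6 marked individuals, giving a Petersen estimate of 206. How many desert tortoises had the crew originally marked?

From N = M·C/R: M = N·R / C = 206·6 / 12 = 1236 / 12 = 103.

M = 103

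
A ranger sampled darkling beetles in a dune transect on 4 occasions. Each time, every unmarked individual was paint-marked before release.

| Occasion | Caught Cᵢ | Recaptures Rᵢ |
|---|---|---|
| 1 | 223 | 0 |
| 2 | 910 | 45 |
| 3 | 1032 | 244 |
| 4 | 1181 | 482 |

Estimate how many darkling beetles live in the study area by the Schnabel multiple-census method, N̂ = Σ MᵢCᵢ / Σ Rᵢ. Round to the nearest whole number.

Marked at large before each occasion: Mᵢ = Σⱼ<ᵢ (Cⱼ − Rⱼ) → M1=0, M2=223, M3=1088, M4=1876
Σ MᵢCᵢ = 0·223 + 223·910 + 1088·1032 + 1876·1181 = 0 + 202930 + 1122816 + 2215556 = 3541302
Σ Rᵢ = 0 + 45 + 244 + 482 = 771
N̂ = 3541302 / 771 ≈ 4593.1 → 4593

N ≈ 4593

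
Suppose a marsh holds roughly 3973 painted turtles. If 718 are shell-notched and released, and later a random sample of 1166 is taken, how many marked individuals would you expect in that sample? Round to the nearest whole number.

expected recaptures ≈ 211

The marked fraction of the population is 718/3973, so in a sample of 1166 expect C·(M/N) marked.
E[R] = 718 × 1166 / 3973 = 837188 / 3973 ≈ 210.7 → 211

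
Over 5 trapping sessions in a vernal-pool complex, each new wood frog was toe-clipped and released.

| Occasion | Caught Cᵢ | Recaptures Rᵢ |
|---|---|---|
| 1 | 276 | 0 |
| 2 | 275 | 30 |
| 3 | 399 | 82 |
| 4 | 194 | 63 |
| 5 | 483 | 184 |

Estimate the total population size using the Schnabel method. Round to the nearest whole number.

Marked at large before each occasion: Mᵢ = Σⱼ<ᵢ (Cⱼ − Rⱼ) → M1=0, M2=276, M3=521, M4=838, M5=969
Σ MᵢCᵢ = 0·276 + 276·275 + 521·399 + 838·194 + 969·483 = 0 + 75900 + 207879 + 162572 + 468027 = 914378
Σ Rᵢ = 0 + 30 + 82 + 63 + 184 = 359
N̂ = 914378 / 359 ≈ 2547.0 → 2547

N ≈ 2547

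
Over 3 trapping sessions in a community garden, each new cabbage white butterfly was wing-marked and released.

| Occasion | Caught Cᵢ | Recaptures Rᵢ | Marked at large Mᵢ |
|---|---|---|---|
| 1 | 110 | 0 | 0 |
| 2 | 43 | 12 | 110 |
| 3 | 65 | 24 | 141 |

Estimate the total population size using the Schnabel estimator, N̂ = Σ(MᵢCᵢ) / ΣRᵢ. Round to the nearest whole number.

N ≈ 386

Σ MᵢCᵢ = 0·110 + 110·43 + 141·65 = 0 + 4730 + 9165 = 13895
Σ Rᵢ = 0 + 12 + 24 = 36
N̂ = 13895 / 36 ≈ 386.0 → 386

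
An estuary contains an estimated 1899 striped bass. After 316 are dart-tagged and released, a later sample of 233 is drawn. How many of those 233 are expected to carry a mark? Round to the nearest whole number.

expected recaptures ≈ 39

Expected recaptures E[R] = M·C / N.
E[R] = 316 × 233 / 1899 = 73628 / 1899 ≈ 38.8 → 39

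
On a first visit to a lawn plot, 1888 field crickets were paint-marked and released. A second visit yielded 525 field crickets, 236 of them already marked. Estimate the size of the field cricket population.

N = 4200

If marked individuals mix randomly, R/C ≈ M/N, giving N ≈ M·C/R.
N = (1888 × 525) / 236 = 991200 / 236 = 4200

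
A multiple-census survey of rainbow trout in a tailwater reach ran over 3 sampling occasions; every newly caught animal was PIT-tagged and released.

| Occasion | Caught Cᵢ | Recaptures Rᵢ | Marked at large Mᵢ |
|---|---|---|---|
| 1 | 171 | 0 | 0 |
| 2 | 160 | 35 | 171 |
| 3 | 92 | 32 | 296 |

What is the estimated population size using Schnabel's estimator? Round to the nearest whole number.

N ≈ 815

Σ MᵢCᵢ = 0·171 + 171·160 + 296·92 = 0 + 27360 + 27232 = 54592
Σ Rᵢ = 0 + 35 + 32 = 67
N̂ = 54592 / 67 ≈ 814.8 → 815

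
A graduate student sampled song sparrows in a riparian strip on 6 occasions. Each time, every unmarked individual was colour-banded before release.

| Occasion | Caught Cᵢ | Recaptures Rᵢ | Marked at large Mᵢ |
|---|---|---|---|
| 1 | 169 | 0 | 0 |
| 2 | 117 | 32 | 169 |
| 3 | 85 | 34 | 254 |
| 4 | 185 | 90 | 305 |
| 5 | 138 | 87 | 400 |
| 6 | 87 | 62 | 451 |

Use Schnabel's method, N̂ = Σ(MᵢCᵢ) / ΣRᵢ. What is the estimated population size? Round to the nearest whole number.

N ≈ 630

Σ MᵢCᵢ = 0·169 + 169·117 + 254·85 + 305·185 + 400·138 + 451·87 = 0 + 19773 + 21590 + 56425 + 55200 + 39237 = 192225
Σ Rᵢ = 0 + 32 + 34 + 90 + 87 + 62 = 305
N̂ = 192225 / 305 ≈ 630.2 → 630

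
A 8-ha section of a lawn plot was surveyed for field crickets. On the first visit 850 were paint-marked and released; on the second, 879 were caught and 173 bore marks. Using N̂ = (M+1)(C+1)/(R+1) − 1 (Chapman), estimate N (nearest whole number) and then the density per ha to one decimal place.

N̂ = 851·880/174 − 1 = 748880/174 − 1 ≈ 4302.9 → 4303
Density = N̂ / area = 4303 / 8 ≈ 537.88 → 537.9 per ha

density ≈ 537.9 field crickets per ha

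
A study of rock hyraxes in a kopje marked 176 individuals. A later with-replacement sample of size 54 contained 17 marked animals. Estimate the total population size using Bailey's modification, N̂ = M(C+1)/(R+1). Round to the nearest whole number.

N̂ = 176·(54+1)/(17+1) = 176·55/18 = 9680/18 ≈ 537.8 → 538

N ≈ 538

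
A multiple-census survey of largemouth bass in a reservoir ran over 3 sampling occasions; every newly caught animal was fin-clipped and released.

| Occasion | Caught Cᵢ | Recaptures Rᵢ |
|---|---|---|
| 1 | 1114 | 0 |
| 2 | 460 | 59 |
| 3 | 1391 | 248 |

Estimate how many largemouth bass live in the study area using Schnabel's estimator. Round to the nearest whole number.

N ≈ 8534

Marked at large before each occasion: Mᵢ = Σⱼ<ᵢ (Cⱼ − Rⱼ) → M1=0, M2=1114, M3=1515
Σ MᵢCᵢ = 0·1114 + 1114·460 + 1515·1391 = 0 + 512440 + 2107365 = 2619805
Σ Rᵢ = 0 + 59 + 248 = 307
N̂ = 2619805 / 307 ≈ 8533.6 → 8534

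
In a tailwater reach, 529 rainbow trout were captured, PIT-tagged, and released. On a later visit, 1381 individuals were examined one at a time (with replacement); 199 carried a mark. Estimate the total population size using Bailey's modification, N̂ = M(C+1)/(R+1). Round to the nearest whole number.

N ≈ 3655

N̂ = 529·(1381+1)/(199+1) = 529·1382/200 = 731078/200 ≈ 3655.4 → 3655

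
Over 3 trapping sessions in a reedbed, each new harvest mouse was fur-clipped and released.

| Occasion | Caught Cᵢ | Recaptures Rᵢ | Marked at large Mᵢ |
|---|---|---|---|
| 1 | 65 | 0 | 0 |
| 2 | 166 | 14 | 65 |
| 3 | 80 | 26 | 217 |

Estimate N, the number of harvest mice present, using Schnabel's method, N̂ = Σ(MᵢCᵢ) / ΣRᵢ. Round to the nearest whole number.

Σ MᵢCᵢ = 0·65 + 65·166 + 217·80 = 0 + 10790 + 17360 = 28150
Σ Rᵢ = 0 + 14 + 26 = 40
N̂ = 28150 / 40 ≈ 703.8 → 704

N ≈ 704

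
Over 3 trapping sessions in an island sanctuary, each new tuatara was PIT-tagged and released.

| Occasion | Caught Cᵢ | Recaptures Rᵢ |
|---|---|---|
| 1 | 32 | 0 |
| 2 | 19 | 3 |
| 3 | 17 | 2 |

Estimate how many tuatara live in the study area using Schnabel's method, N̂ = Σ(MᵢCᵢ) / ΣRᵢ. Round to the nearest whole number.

Marked at large before each occasion: Mᵢ = Σⱼ<ᵢ (Cⱼ − Rⱼ) → M1=0, M2=32, M3=48
Σ MᵢCᵢ = 0·32 + 32·19 + 48·17 = 0 + 608 + 816 = 1424
Σ Rᵢ = 0 + 3 + 2 = 5
N̂ = 1424 / 5 ≈ 284.8 → 285

N ≈ 285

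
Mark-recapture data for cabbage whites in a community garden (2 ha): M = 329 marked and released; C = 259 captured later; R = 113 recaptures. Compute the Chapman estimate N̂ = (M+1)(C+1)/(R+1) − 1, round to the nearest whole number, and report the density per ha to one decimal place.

N̂ = 330·260/114 − 1 = 85800/114 − 1 ≈ 751.6 → 752
Density = N̂ / area = 752 / 2 = 376.0 per ha

density ≈ 376.0 cabbage whites per ha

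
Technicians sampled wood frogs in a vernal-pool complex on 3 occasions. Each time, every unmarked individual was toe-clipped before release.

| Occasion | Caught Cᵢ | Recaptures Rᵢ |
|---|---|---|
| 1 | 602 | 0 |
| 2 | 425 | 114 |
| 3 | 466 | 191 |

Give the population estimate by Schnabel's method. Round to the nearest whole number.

Marked at large before each occasion: Mᵢ = Σⱼ<ᵢ (Cⱼ − Rⱼ) → M1=0, M2=602, M3=913
Σ MᵢCᵢ = 0·602 + 602·425 + 913·466 = 0 + 255850 + 425458 = 681308
Σ Rᵢ = 0 + 114 + 191 = 305
N̂ = 681308 / 305 ≈ 2233.8 → 2234

N ≈ 2234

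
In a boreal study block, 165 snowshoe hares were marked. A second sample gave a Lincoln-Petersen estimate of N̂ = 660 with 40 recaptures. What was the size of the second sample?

From N = M·C/R: C = N·R / M = 660·40 / 165 = 26400 / 165 = 160.

C = 160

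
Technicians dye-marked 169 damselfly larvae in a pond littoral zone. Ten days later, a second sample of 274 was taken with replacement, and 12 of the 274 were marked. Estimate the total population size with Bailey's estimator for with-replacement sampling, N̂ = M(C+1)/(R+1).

N̂ = 169·(274+1)/(12+1) = 169·275/13 = 46475/13 = 3575

N = 3575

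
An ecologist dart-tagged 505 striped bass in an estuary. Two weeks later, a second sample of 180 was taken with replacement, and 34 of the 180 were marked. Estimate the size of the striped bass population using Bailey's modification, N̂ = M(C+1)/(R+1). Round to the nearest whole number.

N ≈ 2612

N̂ = 505·(180+1)/(34+1) = 505·181/35 = 91405/35 ≈ 2611.6 → 2612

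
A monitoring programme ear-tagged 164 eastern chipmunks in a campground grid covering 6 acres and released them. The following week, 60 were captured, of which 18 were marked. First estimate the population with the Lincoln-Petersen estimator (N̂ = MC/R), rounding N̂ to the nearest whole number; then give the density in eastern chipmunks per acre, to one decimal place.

density ≈ 91.2 eastern chipmunks per acre

N̂ = 164·60/18 = 9840/18 ≈ 546.7 → 547
Density = N̂ / area = 547 / 6 ≈ 91.17 → 91.2 per acre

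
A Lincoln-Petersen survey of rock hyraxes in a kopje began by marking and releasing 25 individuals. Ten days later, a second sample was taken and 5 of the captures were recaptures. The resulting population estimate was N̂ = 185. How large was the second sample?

C = 37

From N = M·C/R: C = N·R / M = 185·5 / 25 = 925 / 25 = 37.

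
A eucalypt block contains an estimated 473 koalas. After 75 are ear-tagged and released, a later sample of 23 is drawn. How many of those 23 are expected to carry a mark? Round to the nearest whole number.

Expected recaptures E[R] = M·C / N.
E[R] = 75 × 23 / 473 = 1725 / 473 ≈ 3.6 → 4

expected recaptures ≈ 4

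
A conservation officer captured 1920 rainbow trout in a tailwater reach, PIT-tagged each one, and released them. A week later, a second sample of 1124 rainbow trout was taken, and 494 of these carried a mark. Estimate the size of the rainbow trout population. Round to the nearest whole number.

N ≈ 4369

N = (1920 × 1124) / 494 = 2158080 / 494 ≈ 4368.6 → 4369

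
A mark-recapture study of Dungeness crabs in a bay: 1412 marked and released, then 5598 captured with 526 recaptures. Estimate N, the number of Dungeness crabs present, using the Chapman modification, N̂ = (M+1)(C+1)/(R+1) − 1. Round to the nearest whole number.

N̂ = (1412+1)(5598+1)/(526+1) − 1 = 1413·5599/527 − 1
= 7911387/527 − 1 ≈ 15012.1 − 1 ≈ 15011.1 → 15011

N ≈ 15,011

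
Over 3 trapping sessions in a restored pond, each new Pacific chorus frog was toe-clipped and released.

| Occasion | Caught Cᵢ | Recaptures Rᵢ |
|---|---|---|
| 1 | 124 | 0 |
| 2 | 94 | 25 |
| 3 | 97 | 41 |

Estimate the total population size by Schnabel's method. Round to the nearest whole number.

Marked at large before each occasion: Mᵢ = Σⱼ<ᵢ (Cⱼ − Rⱼ) → M1=0, M2=124, M3=193
Σ MᵢCᵢ = 0·124 + 124·94 + 193·97 = 0 + 11656 + 18721 = 30377
Σ Rᵢ = 0 + 25 + 41 = 66
N̂ = 30377 / 66 ≈ 460.3 → 460

N ≈ 460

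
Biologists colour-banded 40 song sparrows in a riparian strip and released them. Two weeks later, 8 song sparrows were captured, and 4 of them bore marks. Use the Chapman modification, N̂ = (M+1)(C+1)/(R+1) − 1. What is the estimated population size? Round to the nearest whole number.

N̂ = (40+1)(8+1)/(4+1) − 1 = 41·9/5 − 1
= 369/5 − 1 ≈ 73.8 − 1 ≈ 72.8 → 73

N ≈ 73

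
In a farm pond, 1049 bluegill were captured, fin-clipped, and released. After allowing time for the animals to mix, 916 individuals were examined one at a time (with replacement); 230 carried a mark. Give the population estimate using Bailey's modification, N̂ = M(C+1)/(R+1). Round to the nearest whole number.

N ≈ 4164

N̂ = 1049·(916+1)/(230+1) = 1049·917/231 = 961933/231 ≈ 4164.2 → 4164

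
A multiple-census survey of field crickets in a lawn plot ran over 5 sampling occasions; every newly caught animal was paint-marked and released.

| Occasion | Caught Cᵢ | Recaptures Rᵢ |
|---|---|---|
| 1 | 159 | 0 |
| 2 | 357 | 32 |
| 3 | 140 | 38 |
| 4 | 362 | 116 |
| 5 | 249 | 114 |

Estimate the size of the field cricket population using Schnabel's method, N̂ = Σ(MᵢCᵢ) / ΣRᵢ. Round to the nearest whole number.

Marked at large before each occasion: Mᵢ = Σⱼ<ᵢ (Cⱼ − Rⱼ) → M1=0, M2=159, M3=484, M4=586, M5=832
Σ MᵢCᵢ = 0·159 + 159·357 + 484·140 + 586·362 + 832·249 = 0 + 56763 + 67760 + 212132 + 207168 = 543823
Σ Rᵢ = 0 + 32 + 38 + 116 + 114 = 300
N̂ = 543823 / 300 ≈ 1812.7 → 1813

N ≈ 1813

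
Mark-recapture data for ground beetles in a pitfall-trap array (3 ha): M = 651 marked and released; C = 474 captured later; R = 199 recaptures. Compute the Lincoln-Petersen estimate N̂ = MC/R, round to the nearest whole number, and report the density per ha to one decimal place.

density ≈ 517.0 ground beetles per ha

N̂ = 651·474/199 = 308574/199 ≈ 1550.6 → 1551
Density = N̂ / area = 1551 / 3 = 517.0 per ha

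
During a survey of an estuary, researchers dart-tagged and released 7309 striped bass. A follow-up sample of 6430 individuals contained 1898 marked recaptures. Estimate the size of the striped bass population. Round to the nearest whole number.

N ≈ 24,761

If marked individuals mix randomly, R/C ≈ M/N, giving N ≈ M·C/R.
N = (7309 × 6430) / 1898 = 46996870 / 1898 ≈ 24761.3 → 24761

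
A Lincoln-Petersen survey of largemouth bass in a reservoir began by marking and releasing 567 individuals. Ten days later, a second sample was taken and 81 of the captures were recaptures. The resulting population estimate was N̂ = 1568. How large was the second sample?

C = 224

From N = M·C/R: C = N·R / M = 1568·81 / 567 = 127008 / 567 = 224.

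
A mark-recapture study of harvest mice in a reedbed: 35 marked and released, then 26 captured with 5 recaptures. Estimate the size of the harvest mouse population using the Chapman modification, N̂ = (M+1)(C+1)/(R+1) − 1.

N̂ = (35+1)(26+1)/(5+1) − 1 = 36·27/6 − 1
= 972/6 − 1 = 162 − 1 = 161

N = 161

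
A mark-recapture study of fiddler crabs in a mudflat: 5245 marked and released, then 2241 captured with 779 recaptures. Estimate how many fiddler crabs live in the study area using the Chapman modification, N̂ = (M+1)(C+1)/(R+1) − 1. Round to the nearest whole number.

N̂ = (5245+1)(2241+1)/(779+1) − 1 = 5246·2242/780 − 1
= 11761532/780 − 1 ≈ 15078.9 − 1 ≈ 15077.9 → 15078

N ≈ 15,078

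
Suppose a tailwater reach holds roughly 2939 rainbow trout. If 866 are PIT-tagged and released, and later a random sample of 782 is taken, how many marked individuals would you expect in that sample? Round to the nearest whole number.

expected recaptures ≈ 230

The marked fraction of the population is 866/2939, so in a sample of 782 expect C·(M/N) marked.
E[R] = 866 × 782 / 2939 = 677212 / 2939 ≈ 230.4 → 230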